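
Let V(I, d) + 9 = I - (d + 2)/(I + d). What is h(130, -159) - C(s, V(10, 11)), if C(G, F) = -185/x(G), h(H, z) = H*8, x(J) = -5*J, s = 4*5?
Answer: 20763/20 ≈ 1038.2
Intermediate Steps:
V(I, d) = -9 + I - (2 + d)/(I + d) (V(I, d) = -9 + (I - (d + 2)/(I + d)) = -9 + (I - (2 + d)/(I + d)) = -9 + I - (2 + d)/(I + d))
s = 20
h(H, z) = 8*H
C(G, F) = 37/G (C(G, F) = -185*(-1/(5*G)) = -(-37)/G = 37/G)
h(130, -159) - C(s, V(10, 11)) = 8*130 - 37/20 = 1040 - 37/20 = 20763/20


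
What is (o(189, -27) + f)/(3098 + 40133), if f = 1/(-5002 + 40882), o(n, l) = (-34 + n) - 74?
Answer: 2906281/1551128280 ≈ 0.0018737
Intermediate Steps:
o(n, l) = -108 + n
f = 1/35880 ≈ 2.7871e-5
(o(189, -27) + f)/(3098 + 40133) = ((-108 + 189) + 1/35880)/(3098 + 40133) = (81 + 1/35880)/43231 = (2906281/35880)*(1/43231) = 2906281/1551128280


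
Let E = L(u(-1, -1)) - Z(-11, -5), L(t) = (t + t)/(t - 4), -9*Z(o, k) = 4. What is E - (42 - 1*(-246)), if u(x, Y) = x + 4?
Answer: -2642/9 ≈ -293.56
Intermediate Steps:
u(x, Y) = 4 + x
Z(o, k) = -4/9 (Z(o, k) = -⅑*4 = -4/9)
L(t) = 2*t/(-4 + t) (L(t) = (2*t)/(-4 + t) = 2*t/(-4 + t))
E = -50/9 (E = 2*(4 - 1)/(-4 + (4 - 1)) - 1*(-4/9) = 2*3/(-4 + 3) + 4/9 = 2*3/(-1) + 4/9 = 2*3*(-1) + 4/9 = -6 + 4/9 = -50/9 ≈ -5.5556)
E - (42 - 1*(-246)) = -50/9 - (42 - 1*(-246)) = -50/9 - (42 + 246) = -50/9 - 1*288 = -50/9 - 288 = -2642/9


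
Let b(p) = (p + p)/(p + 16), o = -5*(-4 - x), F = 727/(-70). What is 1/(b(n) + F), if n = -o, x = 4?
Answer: -210/1481 ≈ -0.14180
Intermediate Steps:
F = -727/70 (F = 727*(-1/70) = -727/70 ≈ -10.386)
o = 40 (o = -5*(-4 - 1*4) = -5*(-4 - 4) = -5*(-8) = 40)
n = -40 (n = -1*40 = -40)
b(p) = 2*p/(16 + p) (b(p) = (2*p)/(16 + p) = 2*p/(16 + p))
1/(b(n) + F) = 1/(2*(-40)/(16 - 40) - 727/70) = 1/(2*(-40)/(-24) - 727/70) = 1/(2*(-40)*(-1/24) - 727/70) = 1/(10/3 - 727/70) = 1/(-1481/210) = -210/1481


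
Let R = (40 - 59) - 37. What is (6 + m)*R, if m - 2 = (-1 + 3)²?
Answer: -672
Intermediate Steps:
m = 6 (m = 2 + (-1 + 3)² = 2 + 2² = 2 + 4 = 6)
R = -56 (R = -19 - 37 = -56)
(6 + m)*R = (6 + 6)*(-56) = 12*(-56) = -672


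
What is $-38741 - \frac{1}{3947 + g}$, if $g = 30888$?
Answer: $- \frac{1349542736}{34835} \approx -38741.0$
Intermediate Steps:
$-38741 - \frac{1}{3947 + g} = -38741 - \frac{1}{3947 + 30888} = -38741 - \frac{1}{34835} = - \frac{1349542736}{34835}$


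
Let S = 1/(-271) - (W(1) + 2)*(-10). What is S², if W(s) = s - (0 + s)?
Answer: 29365561/73441 ≈ 399.85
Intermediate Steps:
W(s) = 0 (W(s) = s - s = 0)
S = 5419/271 (S = 1/(-271) - (0 + 2)*(-10) = -1/271 - 2*(-10) = -1/271 - 1*(-20) = -1/271 + 20 = 5419/271 ≈ 19.996)
S² = (5419/271)² = 29365561/73441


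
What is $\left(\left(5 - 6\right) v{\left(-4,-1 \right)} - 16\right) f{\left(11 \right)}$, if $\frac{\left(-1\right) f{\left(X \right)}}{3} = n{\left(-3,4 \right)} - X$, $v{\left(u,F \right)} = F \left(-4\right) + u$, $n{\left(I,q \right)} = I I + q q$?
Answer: $672$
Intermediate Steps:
$n{\left(I,q \right)} = I^{2} + q^{2}$
$v{\left(u,F \right)} = u - 4 F$ ($v{\left(u,F \right)} = - 4 F + u = u - 4 F$)
$f{\left(X \right)} = -75 + 3 X$ ($f{\left(X \right)} = - 3 \left(\left(\left(-3\right)^{2} + 4^{2}\right) - X\right) = - 3 \left(\left(9 + 16\right) - X\right) = - 3 \left(25 - X\right) = -75 + 3 X$)
$\left(\left(5 - 6\right) v{\left(-4,-1 \right)} - 16\right) f{\left(11 \right)} = \left(\left(5 - 6\right) \left(-4 - -4\right) - 16\right) \left(-75 + 3 \cdot 11\right) = \left(- (-4 + 4) - 16\right) \left(-75 + 33\right) = \left(\left(-1\right) 0 - 16\right) \left(-42\right) = \left(0 - 16\right) \left(-42\right) = \left(-16\right) \left(-42\right) = 672$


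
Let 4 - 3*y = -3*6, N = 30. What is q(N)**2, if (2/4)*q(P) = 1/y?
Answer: 9/121 ≈ 0.074380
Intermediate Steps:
y = 22/3 (y = 4/3 - (-1)*6 = 4/3 - 1/3*(-18) = 4/3 + 6 = 22/3 ≈ 7.3333)
q(P) = 3/11 (q(P) = 2/(22/3) = 2*(3/22) = 3/11)
q(N)**2 = (3/11)**2 = 9/121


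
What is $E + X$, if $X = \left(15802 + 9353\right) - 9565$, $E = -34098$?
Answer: $-18508$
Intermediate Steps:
$X = 15590$ ($X = 25155 - 9565 = 15590$)
$E + X = -34098 + 15590 = -18508$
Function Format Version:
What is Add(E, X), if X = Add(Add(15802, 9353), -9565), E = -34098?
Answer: -18508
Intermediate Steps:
X = 15590 (X = Add(25155, -9565) = 15590)
Add(E, X) = Add(-34098, 15590) = -18508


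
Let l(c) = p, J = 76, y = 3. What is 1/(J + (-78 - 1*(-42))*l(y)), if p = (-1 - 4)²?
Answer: -1/824 ≈ -0.0012136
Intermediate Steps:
p = 25 (p = (-5)² = 25)
l(c) = 25
1/(J + (-78 - 1*(-42))*l(y)) = 1/(76 + (-78 - 1*(-42))*25) = 1/(76 + (-78 + 42)*25) = 1/(76 - 36*25) = 1/(76 - 900) = 1/(-824) = -1/824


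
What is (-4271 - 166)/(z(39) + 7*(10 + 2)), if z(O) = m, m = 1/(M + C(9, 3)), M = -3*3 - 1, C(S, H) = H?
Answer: -31059/587 ≈ -52.911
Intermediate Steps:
M = -10 (M = -9 - 1 = -10)
m = -1/7 (m = 1/(-10 + 3) = 1/(-7) = -1/7 ≈ -0.14286)
z(O) = -1/7
(-4271 - 166)/(z(39) + 7*(10 + 2)) = (-4271 - 166)/(-1/7 + 7*(10 + 2)) = -4437/(-1/7 + 7*12) = -4437/(-1/7 + 84) = -4437/587/7 = -4437*7/587 = -31059/587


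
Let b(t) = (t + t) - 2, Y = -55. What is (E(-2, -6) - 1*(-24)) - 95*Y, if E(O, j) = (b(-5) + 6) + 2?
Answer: 5245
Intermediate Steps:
b(t) = -2 + 2*t (b(t) = 2*t - 2 = -2 + 2*t)
E(O, j) = -4 (E(O, j) = ((-2 + 2*(-5)) + 6) + 2 = ((-2 - 10) + 6) + 2 = (-12 + 6) + 2 = -6 + 2 = -4)
(E(-2, -6) - 1*(-24)) - 95*Y = (-4 - 1*(-24)) - 95*(-55) = (-4 + 24) + 5225 = 20 + 5225 = 5245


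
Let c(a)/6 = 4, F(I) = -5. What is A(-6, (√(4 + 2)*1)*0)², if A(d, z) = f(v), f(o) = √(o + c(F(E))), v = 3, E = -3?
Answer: 27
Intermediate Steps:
c(a) = 24 (c(a) = 6*4 = 24)
f(o) = √(24 + o) (f(o) = √(o + 24) = √(24 + o))
A(d, z) = 3*√3 (A(d, z) = √(24 + 3) = √27 = 3*√3)
A(-6, (√(4 + 2)*1)*0)² = (3*√3)² = 27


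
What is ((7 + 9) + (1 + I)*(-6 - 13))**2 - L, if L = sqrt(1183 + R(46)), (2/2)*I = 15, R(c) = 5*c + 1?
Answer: 82944 - sqrt(1414) ≈ 82906.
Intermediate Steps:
R(c) = 1 + 5*c
I = 15
L = sqrt(1414) (L = sqrt(1183 + (1 + 5*46)) = sqrt(1183 + (1 + 230)) = sqrt(1183 + 231) = sqrt(1414) ≈ 37.603)
((7 + 9) + (1 + I)*(-6 - 13))**2 - L = ((7 + 9) + (1 + 15)*(-6 - 13))**2 - sqrt(1414) = (16 + 16*(-19))**2 - sqrt(1414) = (16 - 304)**2 - sqrt(1414) = (-288)**2 - sqrt(1414) = 82944 - sqrt(1414)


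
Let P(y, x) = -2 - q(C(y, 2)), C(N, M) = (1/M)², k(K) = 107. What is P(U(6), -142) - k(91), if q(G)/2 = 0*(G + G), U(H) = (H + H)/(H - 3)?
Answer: -109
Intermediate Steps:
C(N, M) = M⁻² (C(N, M) = (1/M)² = M⁻²)
U(H) = 2*H/(-3 + H) (U(H) = (2*H)/(-3 + H) = 2*H/(-3 + H))
q(G) = 0 (q(G) = 2*(0*(G + G)) = 2*(0*(2*G)) = 2*0 = 0)
P(y, x) = -2 (P(y, x) = -2 - 1*0 = -2 + 0 = -2)
P(U(6), -142) - k(91) = -2 - 1*107 = -2 - 107 = -109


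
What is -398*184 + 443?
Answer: -72789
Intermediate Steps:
-398*184 + 443 = -73232 + 443 = -72789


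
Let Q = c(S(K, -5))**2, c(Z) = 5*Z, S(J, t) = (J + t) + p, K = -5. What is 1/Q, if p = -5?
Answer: 1/5625 ≈ 0.00017778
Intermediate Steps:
S(J, t) = -5 + J + t (S(J, t) = (J + t) - 5 = -5 + J + t)
Q = 5625 (Q = (5*(-5 - 5 - 5))**2 = (5*(-15))**2 = (-75)**2 = 5625)
1/Q = 1/5625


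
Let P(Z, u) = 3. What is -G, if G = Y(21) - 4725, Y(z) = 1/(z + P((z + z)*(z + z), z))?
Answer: 113399/24 ≈ 4725.0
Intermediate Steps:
Y(z) = 1/(3 + z) (Y(z) = 1/(z + 3) = 1/(3 + z))
G = -113399/24 (G = 1/(3 + 21) - 4725 = 1/24 - 4725 = -113399/24 ≈ -4725.0)
-G = -1*(-113399/24) = 113399/24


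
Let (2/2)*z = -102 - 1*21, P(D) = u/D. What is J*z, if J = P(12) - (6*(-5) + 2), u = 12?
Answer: -3567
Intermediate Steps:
P(D) = 12/D
z = -123 (z = -102 - 1*21 = -102 - 21 = -123)
J = 29 (J = 12/12 - (6*(-5) + 2) = 12*(1/12) - (-30 + 2) = 1 - 1*(-28) = 1 + 28 = 29)
J*z = 29*(-123) = -3567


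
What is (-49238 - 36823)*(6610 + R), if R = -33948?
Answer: 2352735618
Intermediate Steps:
(-49238 - 36823)*(6610 + R) = (-49238 - 36823)*(6610 - 33948) = -86061*(-27338) = 2352735618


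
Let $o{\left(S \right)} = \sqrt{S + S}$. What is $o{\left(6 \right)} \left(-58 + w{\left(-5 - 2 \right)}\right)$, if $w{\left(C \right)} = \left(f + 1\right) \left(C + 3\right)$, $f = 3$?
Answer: $- 148 \sqrt{3} \approx -256.34$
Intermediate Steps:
$o{\left(S \right)} = \sqrt{2} \sqrt{S}$ ($o{\left(S \right)} = \sqrt{2 S} = \sqrt{2} \sqrt{S}$)
$w{\left(C \right)} = 12 + 4 C$ ($w{\left(C \right)} = \left(3 + 1\right) \left(C + 3\right) = 4 \left(3 + C\right) = 12 + 4 C$)
$o{\left(6 \right)} \left(-58 + w{\left(-5 - 2 \right)}\right) = \sqrt{2} \sqrt{6} \left(-58 + \left(12 + 4 \left(-5 - 2\right)\right)\right) = 2 \sqrt{3} \left(-58 + \left(12 + 4 \left(-7\right)\right)\right) = 2 \sqrt{3} \left(-58 + \left(12 - 28\right)\right) = 2 \sqrt{3} \left(-58 - 16\right) = 2 \sqrt{3} \left(-74\right) = - 148 \sqrt{3}$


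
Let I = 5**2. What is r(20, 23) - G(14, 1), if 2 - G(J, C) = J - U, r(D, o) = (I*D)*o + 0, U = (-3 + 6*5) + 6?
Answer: 11479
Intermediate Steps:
U = 33 (U = (-3 + 30) + 6 = 27 + 6 = 33)
I = 25
r(D, o) = 25*D*o (r(D, o) = (25*D)*o + 0 = 25*D*o + 0 = 25*D*o)
G(J, C) = 35 - J (G(J, C) = 2 - (J - 1*33) = 2 - (J - 33) = 2 - (-33 + J) = 2 + (33 - J) = 35 - J)
r(20, 23) - G(14, 1) = 25*20*23 - (35 - 1*14) = 11500 - (35 - 14) = 11500 - 1*21 = 11500 - 21 = 11479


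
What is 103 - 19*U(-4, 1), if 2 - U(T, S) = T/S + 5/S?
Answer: 84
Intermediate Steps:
U(T, S) = 2 - 5/S - T/S (U(T, S) = 2 - (T/S + 5/S) = 2 - (5/S + T/S) = 2 + (-5/S - T/S) = 2 - 5/S - T/S)
103 - 19*U(-4, 1) = 103 - 19*(-5 - 1*(-4) + 2*1)/1 = 103 - 19*(-5 + 4 + 2) = 103 - 19 = 84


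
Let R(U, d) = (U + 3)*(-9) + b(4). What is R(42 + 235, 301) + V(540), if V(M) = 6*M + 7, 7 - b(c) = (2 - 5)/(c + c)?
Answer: 5875/8 ≈ 734.38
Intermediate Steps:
b(c) = 7 + 3/(2*c) (b(c) = 7 - (2 - 5)/(c + c) = 7 - (-3)/(2*c) = 7 + 3/(2*c))
V(M) = 7 + 6*M
R(U, d) = -157/8 - 9*U (R(U, d) = (U + 3)*(-9) + (7 + (3/2)/4) = (3 + U)*(-9) + (7 + (3/2)*(¼)) = (-27 - 9*U) + (7 + 3/8) = (-27 - 9*U) + 59/8 = -157/8 - 9*U)
R(42 + 235, 301) + V(540) = (-157/8 - 9*(42 + 235)) + (7 + 6*540) = (-157/8 - 9*277) + (7 + 3240) = (-157/8 - 2493) + 3247 = -20101/8 + 3247 = 5875/8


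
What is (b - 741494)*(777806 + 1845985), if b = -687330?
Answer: -3748935551784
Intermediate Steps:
(b - 741494)*(777806 + 1845985) = (-687330 - 741494)*(777806 + 1845985) = -1428824*2623791 = -3748935551784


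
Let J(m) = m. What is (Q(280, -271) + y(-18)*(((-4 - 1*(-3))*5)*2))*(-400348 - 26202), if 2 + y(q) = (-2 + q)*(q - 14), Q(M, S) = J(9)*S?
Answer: 3761744450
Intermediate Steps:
Q(M, S) = 9*S
y(q) = -2 + (-14 + q)*(-2 + q) (y(q) = -2 + (-2 + q)*(q - 14) = -2 + (-2 + q)*(-14 + q) = -2 + (-14 + q)*(-2 + q))
(Q(280, -271) + y(-18)*(((-4 - 1*(-3))*5)*2))*(-400348 - 26202) = (9*(-271) + (26 + (-18)² - 16*(-18))*(((-4 - 1*(-3))*5)*2))*(-400348 - 26202) = (-2439 + (26 + 324 + 288)*(((-4 + 3)*5)*2))*(-426550) = (-2439 + 638*(-1*5*2))*(-426550) = (-2439 + 638*(-5*2))*(-426550) = (-2439 + 638*(-10))*(-426550) = (-2439 - 6380)*(-426550) = -8819*(-426550) = 3761744450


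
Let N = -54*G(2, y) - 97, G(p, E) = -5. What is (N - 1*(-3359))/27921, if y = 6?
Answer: 3532/27921 ≈ 0.12650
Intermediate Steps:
N = 173 (N = -54*(-5) - 97 = 270 - 97 = 173)
(N - 1*(-3359))/27921 = (173 - 1*(-3359))/27921 = (173 + 3359)*(1/27921) = 3532*(1/27921) = 3532/27921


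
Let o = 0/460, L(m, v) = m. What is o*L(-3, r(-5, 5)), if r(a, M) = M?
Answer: 0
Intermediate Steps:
o = 0 (o = 0*(1/460) = 0)
o*L(-3, r(-5, 5)) = 0*(-3) = 0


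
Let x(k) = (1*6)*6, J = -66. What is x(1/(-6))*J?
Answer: -2376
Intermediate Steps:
x(k) = 36 (x(k) = 6*6 = 36)
x(1/(-6))*J = 36*(-66) = -2376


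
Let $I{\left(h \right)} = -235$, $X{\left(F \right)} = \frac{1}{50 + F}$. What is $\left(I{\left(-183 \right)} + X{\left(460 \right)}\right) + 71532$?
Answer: $\frac{36361471}{510} \approx 71297.0$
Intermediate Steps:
$\left(I{\left(-183 \right)} + X{\left(460 \right)}\right) + 71532 = \left(-235 + \frac{1}{50 + 460}\right) + 71532 = \left(-235 + \frac{1}{510}\right) + 71532 = - \frac{119849}{510} + 71532 = \frac{36361471}{510}$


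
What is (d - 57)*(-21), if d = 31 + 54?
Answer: -588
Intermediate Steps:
d = 85
(d - 57)*(-21) = (85 - 57)*(-21) = 28*(-21) = -588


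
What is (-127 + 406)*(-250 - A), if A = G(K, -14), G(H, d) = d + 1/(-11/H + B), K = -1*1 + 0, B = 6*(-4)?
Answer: -855693/13 ≈ -65823.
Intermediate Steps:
B = -24
K = -1 (K = -1 + 0 = -1)
G(H, d) = d + 1/(-24 - 11/H) (G(H, d) = d + 1/(-11/H - 24) = d + 1/(-24 - 11/H))
A = -183/13 (A = (-1*(-1) + 11*(-14) + 24*(-1)*(-14))/(11 + 24*(-1)) = (1 - 154 + 336)/(11 - 24) = 183/(-13) = -1/13*183 = -183/13 ≈ -14.077)
(-127 + 406)*(-250 - A) = (-127 + 406)*(-250 - 1*(-183/13)) = 279*(-250 + 183/13) = 279*(-3067/13) = -855693/13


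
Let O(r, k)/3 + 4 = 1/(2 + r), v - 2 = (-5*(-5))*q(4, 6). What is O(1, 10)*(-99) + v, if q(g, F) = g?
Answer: 1191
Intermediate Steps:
v = 102 (v = 2 - 5*(-5)*4 = 2 + 25*4 = 2 + 100 = 102)
O(r, k) = -12 + 3/(2 + r)
O(1, 10)*(-99) + v = (3*(-7 - 4*1)/(2 + 1))*(-99) + 102 = (3*(-7 - 4)/3)*(-99) + 102 = (3*(1/3)*(-11))*(-99) + 102 = -11*(-99) + 102 = 1089 + 102 = 1191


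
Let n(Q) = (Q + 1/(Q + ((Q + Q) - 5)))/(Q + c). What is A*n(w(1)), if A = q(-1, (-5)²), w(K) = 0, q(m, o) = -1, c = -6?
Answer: -1/30 ≈ -0.033333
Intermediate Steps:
A = -1
n(Q) = (Q + 1/(-5 + 3*Q))/(-6 + Q) (n(Q) = (Q + 1/(Q + ((Q + Q) - 5)))/(Q - 6) = (Q + 1/(Q + (2*Q - 5)))/(-6 + Q) = (Q + 1/(Q + (-5 + 2*Q)))/(-6 + Q) = (Q + 1/(-5 + 3*Q))/(-6 + Q))
A*n(w(1)) = -(1 - 5*0 + 3*0²)/(30 - 23*0 + 3*0²) = -(1 + 0 + 3*0)/(30 + 0 + 3*0) = -(1 + 0 + 0)/(30 + 0 + 0) = -1/30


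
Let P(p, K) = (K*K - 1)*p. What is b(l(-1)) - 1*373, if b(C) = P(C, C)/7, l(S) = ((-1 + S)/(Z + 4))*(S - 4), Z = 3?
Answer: -895063/2401 ≈ -372.79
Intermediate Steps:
P(p, K) = p*(-1 + K²) (P(p, K) = (K² - 1)*p = (-1 + K²)*p = p*(-1 + K²))
l(S) = (-4 + S)*(-⅐ + S/7) (l(S) = ((-1 + S)/(3 + 4))*(S - 4) = ((-1 + S)/7)*(-4 + S) = ((-1 + S)*(⅐))*(-4 + S) = (-⅐ + S/7)*(-4 + S) = (-4 + S)*(-⅐ + S/7))
b(C) = C*(-1 + C²)/7 (b(C) = (C*(-1 + C²))/7 = (C*(-1 + C²))*(⅐) = C*(-1 + C²)/7)
b(l(-1)) - 1*373 = (4/7 - 5/7*(-1) + (⅐)*(-1)²)*(-1 + (4/7 - 5/7*(-1) + (⅐)*(-1)²)²)/7 - 1*373 = (4/7 + 5/7 + (⅐)*1)*(-1 + (4/7 + 5/7 + (⅐)*1)²)/7 - 373 = (4/7 + 5/7 + ⅐)*(-1 + (4/7 + 5/7 + ⅐)²)/7 - 373 = (⅐)*(10/7)*(-1 + (10/7)²) - 373 = (⅐)*(10/7)*(-1 + 100/49) - 373 = (⅐)*(10/7)*(51/49) - 373 = 510/2401 - 373 = -895063/2401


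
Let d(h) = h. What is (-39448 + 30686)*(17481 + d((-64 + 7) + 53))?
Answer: -153133474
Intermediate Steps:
(-39448 + 30686)*(17481 + d((-64 + 7) + 53)) = (-39448 + 30686)*(17481 + ((-64 + 7) + 53)) = -8762*(17481 + (-57 + 53)) = -8762*(17481 - 4) = -8762*17477 = -153133474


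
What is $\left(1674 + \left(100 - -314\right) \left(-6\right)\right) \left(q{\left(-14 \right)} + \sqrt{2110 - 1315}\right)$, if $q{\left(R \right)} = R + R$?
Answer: $22680 - 810 \sqrt{795} \approx -158.55$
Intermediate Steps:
$q{\left(R \right)} = 2 R$
$\left(1674 + \left(100 - -314\right) \left(-6\right)\right) \left(q{\left(-14 \right)} + \sqrt{2110 - 1315}\right) = \left(1674 + \left(100 - -314\right) \left(-6\right)\right) \left(2 \left(-14\right) + \sqrt{2110 - 1315}\right) = \left(1674 + \left(100 + 314\right) \left(-6\right)\right) \left(-28 + \sqrt{795}\right) = \left(1674 + 414 \left(-6\right)\right) \left(-28 + \sqrt{795}\right) = \left(1674 - 2484\right) \left(-28 + \sqrt{795}\right) = - 810 \left(-28 + \sqrt{795}\right) = 22680 - 810 \sqrt{795}$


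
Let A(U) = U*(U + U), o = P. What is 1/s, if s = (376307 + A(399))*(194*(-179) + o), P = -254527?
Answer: -1/200946662377 ≈ -4.9764e-12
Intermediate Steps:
o = -254527
A(U) = 2*U² (A(U) = U*(2*U) = 2*U²)
s = -200946662377 (s = (376307 + 2*399²)*(194*(-179) - 254527) = (376307 + 2*159201)*(-34726 - 254527) = (376307 + 318402)*(-289253) = 694709*(-289253) = -200946662377)
1/s = 1/(-200946662377) = -1/200946662377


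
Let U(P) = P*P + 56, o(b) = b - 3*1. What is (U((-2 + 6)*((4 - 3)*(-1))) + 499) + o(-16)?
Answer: 552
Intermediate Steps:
o(b) = -3 + b (o(b) = b - 3 = -3 + b)
U(P) = 56 + P² (U(P) = P² + 56 = 56 + P²)
(U((-2 + 6)*((4 - 3)*(-1))) + 499) + o(-16) = ((56 + ((-2 + 6)*((4 - 3)*(-1)))²) + 499) + (-3 - 16) = ((56 + (4*(1*(-1)))²) + 499) - 19 = ((56 + (4*(-1))²) + 499) - 19 = ((56 + (-4)²) + 499) - 19 = ((56 + 16) + 499) - 19 = (72 + 499) - 19 = 571 - 19 = 552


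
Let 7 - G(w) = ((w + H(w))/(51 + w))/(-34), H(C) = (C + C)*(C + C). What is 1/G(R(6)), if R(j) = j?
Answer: 323/2286 ≈ 0.14129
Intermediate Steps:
H(C) = 4*C² (H(C) = (2*C)*(2*C) = 4*C²)
G(w) = 7 + (w + 4*w²)/(34*(51 + w)) (G(w) = 7 - (w + 4*w²)/(51 + w)/(-34) = 7 - (w + 4*w²)/(51 + w)*(-1)/34 = 7 - (-1)*(w + 4*w²)/(34*(51 + w)) = 7 + (w + 4*w²)/(34*(51 + w)))
1/G(R(6)) = 1/((12138 + 4*6² + 239*6)/(34*(51 + 6))) = 1/((1/34)*(12138 + 4*36 + 1434)/57) = 1/((1/34)*(1/57)*(12138 + 144 + 1434)) = 1/((1/34)*(1/57)*13716) = 1/(2286/323) = 323/2286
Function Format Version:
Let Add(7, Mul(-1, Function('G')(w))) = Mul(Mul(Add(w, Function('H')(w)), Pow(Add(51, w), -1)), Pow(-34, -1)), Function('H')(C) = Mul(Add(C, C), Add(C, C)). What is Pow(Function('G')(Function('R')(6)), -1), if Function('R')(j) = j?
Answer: Rational(323, 2286) ≈ 0.14129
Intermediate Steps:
Function('H')(C) = Mul(4, Pow(C, 2)) (Function('H')(C) = Mul(Mul(2, C), Mul(2, C)) = Mul(4, Pow(C, 2)))
Function('G')(w) = Add(7, Mul(Rational(1, 34), Pow(Add(51, w), -1), Add(w, Mul(4, Pow(w, 2))))) (Function('G')(w) = Add(7, Mul(-1, Mul(Mul(Add(w, Mul(4, Pow(w, 2))), Pow(Add(51, w), -1)), Pow(-34, -1)))) = Add(7, Mul(-1, Mul(Mul(Pow(Add(51, w), -1), Add(w, Mul(4, Pow(w, 2)))), Rational(-1, 34)))) = Add(7, Mul(-1, Mul(Rational(-1, 34), Pow(Add(51, w), -1), Add(w, Mul(4, Pow(w, 2)))))) = Add(7, Mul(Rational(1, 34), Pow(Add(51, w), -1), Add(w, Mul(4, Pow(w, 2))))))
Pow(Function('G')(Function('R')(6)), -1) = Pow(Mul(Rational(1, 34), Pow(Add(51, 6), -1), Add(12138, Mul(4, Pow(6, 2)), Mul(239, 6))), -1) = Pow(Mul(Rational(1, 34), Pow(57, -1), Add(12138, Mul(4, 36), 1434)), -1) = Pow(Mul(Rational(1, 34), Rational(1, 57), Add(12138, 144, 1434)), -1) = Pow(Mul(Rational(1, 34), Rational(1, 57), 13716), -1) = Pow(Rational(2286, 323), -1) = Rational(323, 2286)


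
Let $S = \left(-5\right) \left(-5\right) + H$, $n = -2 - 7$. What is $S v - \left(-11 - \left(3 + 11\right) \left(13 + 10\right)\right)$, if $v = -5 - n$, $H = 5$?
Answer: $453$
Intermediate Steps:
$n = -9$ ($n = -2 - 7 = -9$)
$S = 30$ ($S = \left(-5\right) \left(-5\right) + 5 = 25 + 5 = 30$)
$v = 4$ ($v = -5 - -9 = -5 + 9 = 4$)
$S v - \left(-11 - \left(3 + 11\right) \left(13 + 10\right)\right) = 30 \cdot 4 - \left(-11 - \left(3 + 11\right) \left(13 + 10\right)\right) = 120 + \left(14 \cdot 23 + 11\right) = 120 + \left(322 + 11\right) = 120 + 333 = 453$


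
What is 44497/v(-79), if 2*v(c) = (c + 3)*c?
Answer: 44497/3002 ≈ 14.822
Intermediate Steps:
v(c) = c*(3 + c)/2 (v(c) = ((c + 3)*c)/2 = ((3 + c)*c)/2 = (c*(3 + c))/2 = c*(3 + c)/2)
44497/v(-79) = 44497/(((1/2)*(-79)*(3 - 79))) = 44497/(((1/2)*(-79)*(-76))) = 44497/3002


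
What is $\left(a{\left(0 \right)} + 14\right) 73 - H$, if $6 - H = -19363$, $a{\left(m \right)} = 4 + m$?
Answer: $-18055$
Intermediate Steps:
$H = 19369$ ($H = 6 - -19363 = 6 + 19363 = 19369$)
$\left(a{\left(0 \right)} + 14\right) 73 - H = \left(\left(4 + 0\right) + 14\right) 73 - 19369 = \left(4 + 14\right) 73 - 19369 = 18 \cdot 73 - 19369 = 1314 - 19369 = -18055$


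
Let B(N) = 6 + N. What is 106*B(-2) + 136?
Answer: 560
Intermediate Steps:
106*B(-2) + 136 = 106*(6 - 2) + 136 = 106*4 + 136 = 424 + 136 = 560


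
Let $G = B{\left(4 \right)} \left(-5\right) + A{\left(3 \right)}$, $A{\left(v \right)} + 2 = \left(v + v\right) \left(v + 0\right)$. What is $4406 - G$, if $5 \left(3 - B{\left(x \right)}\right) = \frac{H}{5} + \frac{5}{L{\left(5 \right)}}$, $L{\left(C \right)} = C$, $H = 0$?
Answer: $4404$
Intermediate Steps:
$B{\left(x \right)} = \frac{14}{5}$ ($B{\left(x \right)} = 3 - \frac{\frac{0}{5} + \frac{5}{5}}{5} = 3 - \frac{0 \cdot \frac{1}{5} + 5 \cdot \frac{1}{5}}{5} = 3 - \frac{0 + 1}{5} = 3 - \frac{1}{5} = \frac{14}{5}$)
$A{\left(v \right)} = -2 + 2 v^{2}$ ($A{\left(v \right)} = -2 + \left(v + v\right) \left(v + 0\right) = -2 + 2 v v = -2 + 2 v^{2}$)
$G = 2$ ($G = \frac{14}{5} \left(-5\right) - \left(2 - 2 \cdot 3^{2}\right) = -14 + \left(-2 + 2 \cdot 9\right) = -14 + \left(-2 + 18\right) = -14 + 16 = 2$)
$4406 - G = 4406 - 2 = 4404$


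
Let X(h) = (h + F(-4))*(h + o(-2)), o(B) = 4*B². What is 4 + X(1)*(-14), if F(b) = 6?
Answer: -1662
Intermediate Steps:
X(h) = (6 + h)*(16 + h) (X(h) = (h + 6)*(h + 4*(-2)²) = (6 + h)*(h + 4*4) = (6 + h)*(h + 16) = (6 + h)*(16 + h))
4 + X(1)*(-14) = 4 + (96 + 1² + 22*1)*(-14) = 4 + (96 + 1 + 22)*(-14) = 4 + 119*(-14) = 4 - 1666 = -1662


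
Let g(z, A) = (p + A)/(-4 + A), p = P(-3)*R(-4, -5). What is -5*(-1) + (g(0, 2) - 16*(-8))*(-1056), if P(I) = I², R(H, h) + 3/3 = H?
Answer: -157867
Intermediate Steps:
R(H, h) = -1 + H
p = -45 (p = (-3)²*(-1 - 4) = 9*(-5) = -45)
g(z, A) = (-45 + A)/(-4 + A)
-5*(-1) + (g(0, 2) - 16*(-8))*(-1056) = -5*(-1) + ((-45 + 2)/(-4 + 2) - 16*(-8))*(-1056) = 5 + (-43/(-2) + 128)*(-1056) = 5 + (-½*(-43) + 128)*(-1056) = 5 + (43/2 + 128)*(-1056) = 5 + (299/2)*(-1056) = 5 - 157872 = -157867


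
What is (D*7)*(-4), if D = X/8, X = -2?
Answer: 7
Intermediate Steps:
D = -¼ (D = -2/8 = -2*⅛ = -¼ ≈ -0.25000)
(D*7)*(-4) = -¼*7*(-4) = -7/4*(-4) = 7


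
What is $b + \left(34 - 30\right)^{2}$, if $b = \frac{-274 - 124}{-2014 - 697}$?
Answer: $\frac{43774}{2711} \approx 16.147$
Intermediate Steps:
$b = \frac{398}{2711}$ ($b = - \frac{398}{-2711} = \left(-398\right) \left(- \frac{1}{2711}\right) = \frac{398}{2711} \approx 0.14681$)
$b + \left(34 - 30\right)^{2} = \frac{398}{2711} + \left(34 - 30\right)^{2} = \frac{398}{2711} + 4^{2} = \frac{398}{2711} + 16 = \frac{43774}{2711}$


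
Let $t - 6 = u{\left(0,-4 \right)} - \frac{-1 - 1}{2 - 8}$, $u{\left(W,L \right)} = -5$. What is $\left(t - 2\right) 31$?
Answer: $- \frac{124}{3} \approx -41.333$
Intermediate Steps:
$t = \frac{2}{3}$ ($t = 6 - \left(5 + \frac{-1 - 1}{2 - 8}\right) = 6 - \left(5 - \frac{2}{-6}\right) = 6 - \left(5 - - \frac{1}{3}\right) = 6 - \frac{16}{3} = \frac{2}{3} \approx 0.66667$)
$\left(t - 2\right) 31 = \left(\frac{2}{3} - 2\right) 31 = \left(- \frac{4}{3}\right) 31 = - \frac{124}{3}$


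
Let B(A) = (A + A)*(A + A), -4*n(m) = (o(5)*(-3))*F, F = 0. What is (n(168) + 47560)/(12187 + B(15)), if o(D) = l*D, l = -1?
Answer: 47560/13087 ≈ 3.6341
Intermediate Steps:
o(D) = -D
n(m) = 0 (n(m) = --1*5*(-3)*0/4 = -(-5*(-3))*0/4 = -15*0/4 = -¼*0 = 0)
B(A) = 4*A² (B(A) = (2*A)*(2*A) = 4*A²)
(n(168) + 47560)/(12187 + B(15)) = (0 + 47560)/(12187 + 4*15²) = 47560/(12187 + 4*225) = 47560/(12187 + 900) = 47560/13087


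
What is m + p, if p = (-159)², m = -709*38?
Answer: -1661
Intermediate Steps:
m = -26942
p = 25281
m + p = -26942 + 25281 = -1661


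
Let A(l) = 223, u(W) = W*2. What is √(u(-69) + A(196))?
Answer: √85 ≈ 9.2195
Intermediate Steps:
u(W) = 2*W
√(u(-69) + A(196)) = √(2*(-69) + 223) = √(-138 + 223) = √85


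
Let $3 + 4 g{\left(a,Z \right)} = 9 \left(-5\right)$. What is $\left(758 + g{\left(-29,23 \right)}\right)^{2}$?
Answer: $556516$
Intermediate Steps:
$g{\left(a,Z \right)} = -12$ ($g{\left(a,Z \right)} = - \frac{3}{4} + \frac{9 \left(-5\right)}{4} = - \frac{3}{4} + \frac{1}{4} \left(-45\right) = - \frac{3}{4} - \frac{45}{4} = -12$)
$\left(758 + g{\left(-29,23 \right)}\right)^{2} = \left(758 - 12\right)^{2} = 746^{2} = 556516$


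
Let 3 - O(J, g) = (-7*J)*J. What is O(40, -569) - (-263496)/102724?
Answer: 287770117/25681 ≈ 11206.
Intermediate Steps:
O(J, g) = 3 + 7*J² (O(J, g) = 3 - (-7*J)*J = 3 - (-7)*J² = 3 + 7*J²)
O(40, -569) - (-263496)/102724 = (3 + 7*40²) - (-263496)/102724 = (3 + 7*1600) - (-263496)/102724 = (3 + 11200) - 1*(-65874/25681) = 11203 + 65874/25681 = 287770117/25681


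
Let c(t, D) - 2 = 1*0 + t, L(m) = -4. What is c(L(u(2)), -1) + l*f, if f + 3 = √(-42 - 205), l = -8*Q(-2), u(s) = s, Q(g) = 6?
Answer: 142 - 48*I*√247 ≈ 142.0 - 754.38*I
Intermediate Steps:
c(t, D) = 2 + t (c(t, D) = 2 + (1*0 + t) = 2 + (0 + t) = 2 + t)
l = -48 (l = -8*6 = -48)
f = -3 + I*√247 (f = -3 + √(-42 - 205) = -3 + √(-247) = -3 + I*√247 ≈ -3.0 + 15.716*I)
c(L(u(2)), -1) + l*f = (2 - 4) - 48*(-3 + I*√247) = -2 + (144 - 48*I*√247) = 142 - 48*I*√247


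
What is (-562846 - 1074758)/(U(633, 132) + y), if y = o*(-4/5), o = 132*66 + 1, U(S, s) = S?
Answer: 8188020/31687 ≈ 258.40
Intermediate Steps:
o = 8713 (o = 8712 + 1 = 8713)
y = -34852/5 (y = 8713*(-4/5) = 8713*(-4*⅕) = 8713*(-⅘) = -34852/5 ≈ -6970.4)
(-562846 - 1074758)/(U(633, 132) + y) = (-562846 - 1074758)/(633 - 34852/5) = -1637604/(-31687/5) = -1637604*(-5/31687) = 8188020/31687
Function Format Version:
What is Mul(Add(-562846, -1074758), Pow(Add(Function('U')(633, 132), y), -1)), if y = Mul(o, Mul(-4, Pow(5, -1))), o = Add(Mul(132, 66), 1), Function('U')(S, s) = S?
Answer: Rational(8188020, 31687) ≈ 258.40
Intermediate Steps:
o = 8713 (o = Add(8712, 1) = 8713)
y = Rational(-34852, 5) (y = Mul(8713, Mul(-4, Pow(5, -1))) = Mul(8713, Mul(-4, Rational(1, 5))) = Mul(8713, Rational(-4, 5)) = Rational(-34852, 5) ≈ -6970.4)
Mul(Add(-562846, -1074758), Pow(Add(Function('U')(633, 132), y), -1)) = Mul(Add(-562846, -1074758), Pow(Add(633, Rational(-34852, 5)), -1)) = Mul(-1637604, Pow(Rational(-31687, 5), -1)) = Mul(-1637604, Rational(-5, 31687)) = Rational(8188020, 31687)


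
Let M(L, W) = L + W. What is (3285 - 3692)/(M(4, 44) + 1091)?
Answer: -407/1139 ≈ -0.35733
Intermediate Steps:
(3285 - 3692)/(M(4, 44) + 1091) = (3285 - 3692)/((4 + 44) + 1091) = -407/(48 + 1091) = -407/1139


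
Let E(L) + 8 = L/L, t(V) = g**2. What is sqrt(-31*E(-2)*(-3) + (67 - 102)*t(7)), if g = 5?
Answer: I*sqrt(1526) ≈ 39.064*I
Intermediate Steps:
t(V) = 25 (t(V) = 5**2 = 25)
E(L) = -7 (E(L) = -8 + L/L = -8 + 1 = -7)
sqrt(-31*E(-2)*(-3) + (67 - 102)*t(7)) = sqrt(-31*(-7)*(-3) + (67 - 102)*25) = sqrt(217*(-3) - 35*25) = sqrt(-651 - 875) = sqrt(-1526) = I*sqrt(1526)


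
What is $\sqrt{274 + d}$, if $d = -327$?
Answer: $i \sqrt{53} \approx 7.2801 i$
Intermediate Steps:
$\sqrt{274 + d} = \sqrt{274 - 327} = \sqrt{-53} = i \sqrt{53}$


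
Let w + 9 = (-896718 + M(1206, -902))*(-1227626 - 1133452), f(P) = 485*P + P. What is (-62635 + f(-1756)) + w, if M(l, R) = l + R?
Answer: 2116502458232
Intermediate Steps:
M(l, R) = R + l
f(P) = 486*P
w = 2116503374283 (w = -9 + (-896718 + (-902 + 1206))*(-1227626 - 1133452) = -9 + (-896718 + 304)*(-2361078) = -9 - 896414*(-2361078) = -9 + 2116503374292 = 2116503374283)
(-62635 + f(-1756)) + w = (-62635 + 486*(-1756)) + 2116503374283 = (-62635 - 853416) + 2116503374283 = -916051 + 2116503374283 = 2116502458232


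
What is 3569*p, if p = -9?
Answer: -32121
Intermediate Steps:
3569*p = 3569*(-9) = -32121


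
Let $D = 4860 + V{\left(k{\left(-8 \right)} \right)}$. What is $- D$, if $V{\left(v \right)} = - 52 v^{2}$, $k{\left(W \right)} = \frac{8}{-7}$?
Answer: $- \frac{234812}{49} \approx -4792.1$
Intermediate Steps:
$k{\left(W \right)} = - \frac{8}{7}$ ($k{\left(W \right)} = 8 \left(- \frac{1}{7}\right) = - \frac{8}{7}$)
$D = \frac{234812}{49}$ ($D = 4860 - 52 \left(- \frac{8}{7}\right)^{2} = 4860 - \frac{3328}{49} = \frac{234812}{49} \approx 4792.1$)
$- D = \left(-1\right) \frac{234812}{49} = - \frac{234812}{49}$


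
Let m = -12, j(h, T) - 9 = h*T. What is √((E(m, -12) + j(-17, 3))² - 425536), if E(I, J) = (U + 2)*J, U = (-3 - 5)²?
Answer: 2*√67505 ≈ 519.63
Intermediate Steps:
j(h, T) = 9 + T*h (j(h, T) = 9 + h*T = 9 + T*h)
U = 64 (U = (-8)² = 64)
E(I, J) = 66*J (E(I, J) = (64 + 2)*J = 66*J)
√((E(m, -12) + j(-17, 3))² - 425536) = √((66*(-12) + (9 + 3*(-17)))² - 425536) = √((-792 + (9 - 51))² - 425536) = √((-792 - 42)² - 425536) = √((-834)² - 425536) = √(695556 - 425536) = √270020 = 2*√67505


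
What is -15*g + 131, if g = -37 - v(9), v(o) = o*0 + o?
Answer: 821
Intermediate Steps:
v(o) = o (v(o) = 0 + o = o)
g = -46 (g = -37 - 1*9 = -37 - 9 = -46)
-15*g + 131 = -15*(-46) + 131 = 690 + 131 = 821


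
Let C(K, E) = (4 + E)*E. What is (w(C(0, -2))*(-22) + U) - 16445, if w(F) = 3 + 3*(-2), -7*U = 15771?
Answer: -18632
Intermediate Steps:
U = -2253 (U = -⅐*15771 = -2253)
C(K, E) = E*(4 + E)
w(F) = -3 (w(F) = 3 - 6 = -3)
(w(C(0, -2))*(-22) + U) - 16445 = (-3*(-22) - 2253) - 16445 = (66 - 2253) - 16445 = -2187 - 16445 = -18632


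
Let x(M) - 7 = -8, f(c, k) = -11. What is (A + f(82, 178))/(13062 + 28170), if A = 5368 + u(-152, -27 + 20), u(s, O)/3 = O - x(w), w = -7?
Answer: 5339/41232 ≈ 0.12949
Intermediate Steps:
x(M) = -1 (x(M) = 7 - 8 = -1)
u(s, O) = 3 + 3*O (u(s, O) = 3*(O - 1*(-1)) = 3*(O + 1) = 3*(1 + O) = 3 + 3*O)
A = 5350 (A = 5368 + (3 + 3*(-27 + 20)) = 5368 + (3 + 3*(-7)) = 5368 + (3 - 21) = 5368 - 18 = 5350)
(A + f(82, 178))/(13062 + 28170) = (5350 - 11)/(13062 + 28170) = 5339/41232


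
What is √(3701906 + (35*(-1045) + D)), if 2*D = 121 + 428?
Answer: 3*√1629158/2 ≈ 1914.6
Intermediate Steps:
D = 549/2 (D = (121 + 428)/2 = (½)*549 = 549/2 ≈ 274.50)
√(3701906 + (35*(-1045) + D)) = √(3701906 + (35*(-1045) + 549/2)) = √(3701906 + (-36575 + 549/2)) = √(3701906 - 72601/2) = √(7331211/2) = 3*√1629158/2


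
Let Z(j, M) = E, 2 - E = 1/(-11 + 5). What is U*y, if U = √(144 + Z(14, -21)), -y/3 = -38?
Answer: 19*√5262 ≈ 1378.3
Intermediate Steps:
E = 13/6 (E = 2 - 1/(-11 + 5) = 2 - 1/(-6) = 2 - 1*(-⅙) = 2 + ⅙ = 13/6 ≈ 2.1667)
Z(j, M) = 13/6
y = 114 (y = -3*(-38) = 114)
U = √5262/6 (U = √(144 + 13/6) = √(877/6) = √5262/6 ≈ 12.090)
U*y = (√5262/6)*114 = 19*√5262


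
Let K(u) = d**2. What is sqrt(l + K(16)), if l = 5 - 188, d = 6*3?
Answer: sqrt(141) ≈ 11.874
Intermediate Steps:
d = 18
K(u) = 324 (K(u) = 18**2 = 324)
l = -183
sqrt(l + K(16)) = sqrt(-183 + 324) = sqrt(141)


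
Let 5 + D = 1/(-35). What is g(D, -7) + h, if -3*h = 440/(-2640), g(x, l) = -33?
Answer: -593/18 ≈ -32.944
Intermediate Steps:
D = -176/35 (D = -5 + 1/(-35) = -5 - 1/35 = -176/35 ≈ -5.0286)
h = 1/18 (h = -440/(3*(-2640)) = -440*(-1)/(3*2640) = -⅓*(-⅙) = 1/18 ≈ 0.055556)
g(D, -7) + h = -33 + 1/18 = -593/18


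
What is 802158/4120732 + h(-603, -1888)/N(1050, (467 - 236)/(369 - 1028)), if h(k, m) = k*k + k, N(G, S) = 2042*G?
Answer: 1367243796/3756488725 ≈ 0.36397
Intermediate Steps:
h(k, m) = k + k² (h(k, m) = k² + k = k + k²)
802158/4120732 + h(-603, -1888)/N(1050, (467 - 236)/(369 - 1028)) = 802158/4120732 + (-603*(1 - 603))/((2042*1050)) = 802158*(1/4120732) - 603*(-602)/2144100 = 57297/294338 + 363006*(1/2144100) = 57297/294338 + 8643/51050 = 1367243796/3756488725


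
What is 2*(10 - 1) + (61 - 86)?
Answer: -7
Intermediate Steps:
2*(10 - 1) + (61 - 86) = 2*9 - 25 = 18 - 25 = -7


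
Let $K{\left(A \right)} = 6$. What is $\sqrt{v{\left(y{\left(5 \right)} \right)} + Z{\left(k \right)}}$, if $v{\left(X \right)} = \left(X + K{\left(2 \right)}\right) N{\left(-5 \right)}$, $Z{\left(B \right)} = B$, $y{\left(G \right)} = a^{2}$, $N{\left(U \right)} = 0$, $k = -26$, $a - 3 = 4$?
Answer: $i \sqrt{26} \approx 5.099 i$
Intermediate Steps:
$a = 7$ ($a = 3 + 4 = 7$)
$y{\left(G \right)} = 49$ ($y{\left(G \right)} = 7^{2} = 49$)
$v{\left(X \right)} = 0$ ($v{\left(X \right)} = \left(X + 6\right) 0 = \left(6 + X\right) 0 = 0$)
$\sqrt{v{\left(y{\left(5 \right)} \right)} + Z{\left(k \right)}} = \sqrt{0 - 26} = \sqrt{-26} = i \sqrt{26}$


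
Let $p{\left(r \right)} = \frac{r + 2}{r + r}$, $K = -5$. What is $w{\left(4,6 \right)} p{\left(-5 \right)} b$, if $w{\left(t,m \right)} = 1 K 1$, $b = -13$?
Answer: $\frac{39}{2} \approx 19.5$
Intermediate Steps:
$w{\left(t,m \right)} = -5$ ($w{\left(t,m \right)} = 1 \left(-5\right) 1 = \left(-5\right) 1 = -5$)
$p{\left(r \right)} = \frac{2 + r}{2 r}$
$w{\left(4,6 \right)} p{\left(-5 \right)} b = - 5 \frac{2 - 5}{2 \left(-5\right)} \left(-13\right) = - 5 \cdot \frac{1}{2} \left(- \frac{1}{5}\right) \left(-3\right) \left(-13\right) = \left(-5\right) \frac{3}{10} \left(-13\right) = \left(- \frac{3}{2}\right) \left(-13\right) = \frac{39}{2}$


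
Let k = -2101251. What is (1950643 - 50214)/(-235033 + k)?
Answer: -1900429/2336284 ≈ -0.81344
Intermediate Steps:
(1950643 - 50214)/(-235033 + k) = (1950643 - 50214)/(-235033 - 2101251) = 1900429/(-2336284) = 1900429*(-1/2336284) = -1900429/2336284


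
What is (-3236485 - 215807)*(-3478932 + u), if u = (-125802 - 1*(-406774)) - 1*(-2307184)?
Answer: 3075218858592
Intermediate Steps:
u = 2588156 (u = (-125802 + 406774) + 2307184 = 280972 + 2307184 = 2588156)
(-3236485 - 215807)*(-3478932 + u) = (-3236485 - 215807)*(-3478932 + 2588156) = -3452292*(-890776) = 3075218858592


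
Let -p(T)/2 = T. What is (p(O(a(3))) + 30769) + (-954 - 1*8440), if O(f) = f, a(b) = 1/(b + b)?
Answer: 64124/3 ≈ 21375.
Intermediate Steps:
a(b) = 1/(2*b)
p(T) = -2*T
(p(O(a(3))) + 30769) + (-954 - 1*8440) = (-1/3 + 30769) + (-954 - 1*8440) = (-1/3 + 30769) + (-954 - 8440) = (-2*1/6 + 30769) - 9394 = (-1/3 + 30769) - 9394 = 92306/3 - 9394 = 64124/3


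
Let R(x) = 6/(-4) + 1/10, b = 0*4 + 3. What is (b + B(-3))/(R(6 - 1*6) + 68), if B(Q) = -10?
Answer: -35/333 ≈ -0.10511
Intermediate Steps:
b = 3 (b = 0 + 3 = 3)
R(x) = -7/5 (R(x) = 6*(-1/4) + 1*(1/10) = -3/2 + 1/10 = -7/5)
(b + B(-3))/(R(6 - 1*6) + 68) = (3 - 10)/(-7/5 + 68) = -7/333/5 = -7*5/333 = -35/333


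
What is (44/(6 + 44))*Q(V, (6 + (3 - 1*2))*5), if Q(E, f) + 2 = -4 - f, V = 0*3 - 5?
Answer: -902/25 ≈ -36.080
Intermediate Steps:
V = -5 (V = 0 - 5 = -5)
Q(E, f) = -6 - f (Q(E, f) = -2 + (-4 - f) = -6 - f)
(44/(6 + 44))*Q(V, (6 + (3 - 1*2))*5) = (44/(6 + 44))*(-6 - (6 + (3 - 1*2))*5) = (44/50)*(-6 - (6 + (3 - 2))*5) = ((1/50)*44)*(-6 - (6 + 1)*5) = 22*(-6 - 7*5)/25 = 22*(-6 - 1*35)/25 = 22*(-6 - 35)/25 = (22/25)*(-41) = -902/25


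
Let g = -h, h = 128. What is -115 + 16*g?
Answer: -2163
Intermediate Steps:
g = -128 (g = -1*128 = -128)
-115 + 16*g = -115 + 16*(-128) = -115 - 2048 = -2163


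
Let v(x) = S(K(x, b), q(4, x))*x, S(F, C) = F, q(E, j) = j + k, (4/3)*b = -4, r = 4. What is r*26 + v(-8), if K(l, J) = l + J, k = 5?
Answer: 192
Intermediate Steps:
b = -3 (b = (¾)*(-4) = -3)
K(l, J) = J + l
q(E, j) = 5 + j (q(E, j) = j + 5 = 5 + j)
v(x) = x*(-3 + x) (v(x) = (-3 + x)*x = x*(-3 + x))
r*26 + v(-8) = 4*26 - 8*(-3 - 8) = 104 - 8*(-11) = 104 + 88 = 192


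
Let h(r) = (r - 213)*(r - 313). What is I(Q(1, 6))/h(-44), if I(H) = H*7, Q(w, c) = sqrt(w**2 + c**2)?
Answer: sqrt(37)/13107 ≈ 0.00046409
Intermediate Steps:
Q(w, c) = sqrt(c**2 + w**2)
h(r) = (-313 + r)*(-213 + r) (h(r) = (-213 + r)*(-313 + r) = (-313 + r)*(-213 + r))
I(H) = 7*H
I(Q(1, 6))/h(-44) = (7*sqrt(6**2 + 1**2))/(66669 + (-44)**2 - 526*(-44)) = (7*sqrt(36 + 1))/(66669 + 1936 + 23144) = (7*sqrt(37))/91749 = (7*sqrt(37))*(1/91749) = sqrt(37)/13107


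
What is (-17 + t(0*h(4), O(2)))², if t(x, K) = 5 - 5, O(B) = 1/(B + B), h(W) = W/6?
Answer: 289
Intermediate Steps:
h(W) = W/6 (h(W) = W*(⅙) = W/6)
O(B) = 1/(2*B)
t(x, K) = 0
(-17 + t(0*h(4), O(2)))² = (-17 + 0)² = (-17)² = 289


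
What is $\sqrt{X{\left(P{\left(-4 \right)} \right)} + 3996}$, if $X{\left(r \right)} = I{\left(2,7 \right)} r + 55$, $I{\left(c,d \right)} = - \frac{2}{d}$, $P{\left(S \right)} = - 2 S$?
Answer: $\frac{3 \sqrt{22043}}{7} \approx 63.63$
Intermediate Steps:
$X{\left(r \right)} = 55 - \frac{2 r}{7}$ ($X{\left(r \right)} = - \frac{2}{7} r + 55 = \left(-2\right) \frac{1}{7} r + 55 = - \frac{2 r}{7} + 55 = 55 - \frac{2 r}{7}$)
$\sqrt{X{\left(P{\left(-4 \right)} \right)} + 3996} = \sqrt{\left(55 - \frac{2 \left(\left(-2\right) \left(-4\right)\right)}{7}\right) + 3996} = \sqrt{\left(55 - \frac{16}{7}\right) + 3996} = \sqrt{\frac{369}{7} + 3996} = \sqrt{\frac{28341}{7}} = \frac{3 \sqrt{22043}}{7}$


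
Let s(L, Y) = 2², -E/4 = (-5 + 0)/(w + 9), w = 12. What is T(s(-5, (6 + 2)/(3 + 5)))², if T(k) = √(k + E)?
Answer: 104/21 ≈ 4.9524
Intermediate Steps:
E = 20/21 (E = -4*(-5 + 0)/(12 + 9) = -(-20)/21 = -4*(-5/21) = 20/21 ≈ 0.95238)
s(L, Y) = 4
T(k) = √(20/21 + k) (T(k) = √(k + 20/21) = √(20/21 + k))
T(s(-5, (6 + 2)/(3 + 5)))² = (√(420 + 441*4)/21)² = (√(420 + 1764)/21)² = (√2184/21)² = ((2*√546)/21)² = (2*√546/21)² = 104/21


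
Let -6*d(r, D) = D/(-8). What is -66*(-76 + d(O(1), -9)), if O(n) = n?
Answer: 40227/8 ≈ 5028.4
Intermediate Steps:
d(r, D) = D/48 (d(r, D) = -D/(6*(-8)) = -D*(-1)/(6*8) = -(-1)*D/48 = D/48)
-66*(-76 + d(O(1), -9)) = -66*(-76 + (1/48)*(-9)) = -66*(-76 - 3/16) = -66*(-1219/16) = 40227/8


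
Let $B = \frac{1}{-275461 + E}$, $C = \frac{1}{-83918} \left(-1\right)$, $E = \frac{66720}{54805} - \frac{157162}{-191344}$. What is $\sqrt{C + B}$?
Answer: $\frac{\sqrt{4869044616060049878410025554275038}}{24240806278913620554} \approx 0.0028786$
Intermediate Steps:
$E = \frac{2137973509}{1048660792}$ ($E = 66720 \cdot \frac{1}{54805} - - \frac{78581}{95672} = \frac{13344}{10961} + \frac{78581}{95672} = \frac{2137973509}{1048660792} \approx 2.0388$)
$C = \frac{1}{83918}$ ($C = \left(- \frac{1}{83918}\right) \left(-1\right) = \frac{1}{83918} \approx 1.1916 \cdot 10^{-5}$)
$B = - \frac{1048660792}{288863012451603}$ ($B = \frac{1}{-275461 + \frac{2137973509}{1048660792}} = \frac{1}{- \frac{288863012451603}{1048660792}} = - \frac{1048660792}{288863012451603} \approx -3.6303 \cdot 10^{-6}$)
$\sqrt{C + B} = \sqrt{\frac{1}{83918} - \frac{1048660792}{288863012451603}} = \sqrt{\frac{200861496108547}{24240806278913620554}} = \frac{\sqrt{4869044616060049878410025554275038}}{24240806278913620554}$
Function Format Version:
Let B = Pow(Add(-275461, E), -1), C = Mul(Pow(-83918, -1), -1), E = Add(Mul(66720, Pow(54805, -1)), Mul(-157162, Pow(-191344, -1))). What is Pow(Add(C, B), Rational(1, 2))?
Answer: Mul(Rational(1, 24240806278913620554), Pow(4869044616060049878410025554275038, Rational(1, 2))) ≈ 0.0028786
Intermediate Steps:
E = Rational(2137973509, 1048660792) (E = Add(Mul(66720, Rational(1, 54805)), Mul(-157162, Rational(-1, 191344))) = Add(Rational(13344, 10961), Rational(78581, 95672)) = Rational(2137973509, 1048660792) ≈ 2.0388)
C = Rational(1, 83918) (C = Mul(Rational(-1, 83918), -1) = Rational(1, 83918) ≈ 1.1916e-5)
B = Rational(-1048660792, 288863012451603) (B = Pow(Add(-275461, Rational(2137973509, 1048660792)), -1) = Pow(Rational(-288863012451603, 1048660792), -1) = Rational(-1048660792, 288863012451603) ≈ -3.6303e-6)
Pow(Add(C, B), Rational(1, 2)) = Pow(Add(Rational(1, 83918), Rational(-1048660792, 288863012451603)), Rational(1, 2)) = Pow(Rational(200861496108547, 24240806278913620554), Rational(1, 2)) = Mul(Rational(1, 24240806278913620554), Pow(4869044616060049878410025554275038, Rational(1, 2)))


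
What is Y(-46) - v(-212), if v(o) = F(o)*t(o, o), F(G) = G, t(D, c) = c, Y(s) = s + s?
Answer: -45036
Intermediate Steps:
Y(s) = 2*s
v(o) = o² (v(o) = o*o = o²)
Y(-46) - v(-212) = 2*(-46) - 1*(-212)² = -92 - 1*44944 = -92 - 44944 = -45036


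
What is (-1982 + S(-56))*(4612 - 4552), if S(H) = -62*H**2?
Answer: -11784840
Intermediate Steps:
(-1982 + S(-56))*(4612 - 4552) = (-1982 - 62*(-56)**2)*(4612 - 4552) = (-1982 - 62*3136)*60 = (-1982 - 194432)*60 = -196414*60 = -11784840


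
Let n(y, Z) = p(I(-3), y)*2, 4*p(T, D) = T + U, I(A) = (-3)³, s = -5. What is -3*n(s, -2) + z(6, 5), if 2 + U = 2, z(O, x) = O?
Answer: 93/2 ≈ 46.500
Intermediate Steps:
U = 0 (U = -2 + 2 = 0)
I(A) = -27
p(T, D) = T/4 (p(T, D) = (T + 0)/4 = T/4)
n(y, Z) = -27/2 (n(y, Z) = ((¼)*(-27))*2 = -27/4*2 = -27/2)
-3*n(s, -2) + z(6, 5) = -3*(-27/2) + 6 = 81/2 + 6 = 93/2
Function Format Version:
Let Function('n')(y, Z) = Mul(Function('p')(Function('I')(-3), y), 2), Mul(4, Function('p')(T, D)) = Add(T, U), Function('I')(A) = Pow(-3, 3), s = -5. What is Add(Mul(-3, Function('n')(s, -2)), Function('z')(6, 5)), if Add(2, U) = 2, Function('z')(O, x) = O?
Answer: Rational(93, 2) ≈ 46.500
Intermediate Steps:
U = 0 (U = Add(-2, 2) = 0)
Function('I')(A) = -27
Function('p')(T, D) = Mul(Rational(1, 4), T) (Function('p')(T, D) = Mul(Rational(1, 4), Add(T, 0)) = Mul(Rational(1, 4), T))
Function('n')(y, Z) = Rational(-27, 2) (Function('n')(y, Z) = Mul(Mul(Rational(1, 4), -27), 2) = Mul(Rational(-27, 4), 2) = Rational(-27, 2))
Add(Mul(-3, Function('n')(s, -2)), Function('z')(6, 5)) = Add(Mul(-3, Rational(-27, 2)), 6) = Add(Rational(81, 2), 6) = Rational(93, 2)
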